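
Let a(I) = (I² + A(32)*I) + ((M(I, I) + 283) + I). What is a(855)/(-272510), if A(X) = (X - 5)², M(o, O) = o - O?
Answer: -677729/136255 ≈ -4.9740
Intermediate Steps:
A(X) = (-5 + X)²
a(I) = 283 + I² + 730*I (a(I) = (I² + (-5 + 32)²*I) + (((I - I) + 283) + I) = (I² + 27²*I) + ((0 + 283) + I) = (I² + 729*I) + (283 + I) = 283 + I² + 730*I)
a(855)/(-272510) = (283 + 855² + 730*855)/(-272510) = (283 + 731025 + 624150)*(-1/272510) = 1355458*(-1/272510) = -677729/136255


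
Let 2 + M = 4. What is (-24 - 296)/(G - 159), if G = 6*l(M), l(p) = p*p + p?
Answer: 320/123 ≈ 2.6016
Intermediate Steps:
M = 2 (M = -2 + 4 = 2)
l(p) = p + p² (l(p) = p² + p = p + p²)
G = 36 (G = 6*(2*(1 + 2)) = 6*(2*3) = 6*6 = 36)
(-24 - 296)/(G - 159) = (-24 - 296)/(36 - 159) = -320/(-123) = -320*(-1/123) = 320/123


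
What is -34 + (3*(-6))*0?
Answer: -34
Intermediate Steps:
-34 + (3*(-6))*0 = -34 - 18*0 = -34 + 0 = -34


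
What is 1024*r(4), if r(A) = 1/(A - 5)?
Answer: -1024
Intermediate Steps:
r(A) = 1/(-5 + A)
1024*r(4) = 1024/(-5 + 4) = 1024/(-1) = 1024*(-1) = -1024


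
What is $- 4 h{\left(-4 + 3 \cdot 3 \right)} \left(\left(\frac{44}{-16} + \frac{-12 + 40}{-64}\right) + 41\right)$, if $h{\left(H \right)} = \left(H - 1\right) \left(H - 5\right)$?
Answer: $0$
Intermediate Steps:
$h{\left(H \right)} = \left(-1 + H\right) \left(-5 + H\right)$
$- 4 h{\left(-4 + 3 \cdot 3 \right)} \left(\left(\frac{44}{-16} + \frac{-12 + 40}{-64}\right) + 41\right) = - 4 \left(5 + \left(-4 + 3 \cdot 3\right)^{2} - 6 \left(-4 + 3 \cdot 3\right)\right) \left(\left(\frac{44}{-16} + \frac{-12 + 40}{-64}\right) + 41\right) = - 4 \left(5 + \left(-4 + 9\right)^{2} - 6 \left(-4 + 9\right)\right) \left(\left(44 \left(- \frac{1}{16}\right) + 28 \left(- \frac{1}{64}\right)\right) + 41\right) = - 4 \left(5 + 5^{2} - 30\right) \left(\left(- \frac{11}{4} - \frac{7}{16}\right) + 41\right) = - 4 \left(5 + 25 - 30\right) \left(- \frac{51}{16} + 41\right) = \left(-4\right) 0 \cdot \frac{605}{16} = 0 \cdot \frac{605}{16} = 0$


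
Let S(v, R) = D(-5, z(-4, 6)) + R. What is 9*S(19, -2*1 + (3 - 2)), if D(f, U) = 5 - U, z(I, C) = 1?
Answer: 27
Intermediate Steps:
S(v, R) = 4 + R (S(v, R) = (5 - 1*1) + R = (5 - 1) + R = 4 + R)
9*S(19, -2*1 + (3 - 2)) = 9*(4 + (-2*1 + (3 - 2))) = 9*(4 + (-2 + 1)) = 9*(4 - 1) = 9*3 = 27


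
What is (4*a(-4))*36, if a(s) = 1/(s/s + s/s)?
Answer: 72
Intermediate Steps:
a(s) = 1/2 (a(s) = 1/(1 + 1) = 1/2)
(4*a(-4))*36 = (4*(1/2))*36 = 2*36 = 72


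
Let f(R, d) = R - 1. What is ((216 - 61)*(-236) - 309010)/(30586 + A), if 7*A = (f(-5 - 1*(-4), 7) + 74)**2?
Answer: -1209565/109643 ≈ -11.032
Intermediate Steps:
f(R, d) = -1 + R
A = 5184/7 (A = ((-1 + (-5 - 1*(-4))) + 74)**2/7 = ((-1 + (-5 + 4)) + 74)**2/7 = ((-1 - 1) + 74)**2/7 = (-2 + 74)**2/7 = (1/7)*72**2 = (1/7)*5184 = 5184/7 ≈ 740.57)
((216 - 61)*(-236) - 309010)/(30586 + A) = ((216 - 61)*(-236) - 309010)/(30586 + 5184/7) = (155*(-236) - 309010)/(219286/7) = (-36580 - 309010)*(7/219286) = -345590*7/219286 = -1209565/109643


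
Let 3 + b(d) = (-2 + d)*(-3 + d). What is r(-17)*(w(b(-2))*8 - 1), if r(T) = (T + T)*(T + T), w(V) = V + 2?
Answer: 174556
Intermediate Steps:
b(d) = -3 + (-3 + d)*(-2 + d) (b(d) = -3 + (-2 + d)*(-3 + d) = -3 + (-3 + d)*(-2 + d))
w(V) = 2 + V
r(T) = 4*T² (r(T) = (2*T)*(2*T) = 4*T²)
r(-17)*(w(b(-2))*8 - 1) = (4*(-17)²)*((2 + (3 + (-2)² - 5*(-2)))*8 - 1) = (4*289)*((2 + (3 + 4 + 10))*8 - 1) = 1156*((2 + 17)*8 - 1) = 1156*(19*8 - 1) = 1156*(152 - 1) = 1156*151 = 174556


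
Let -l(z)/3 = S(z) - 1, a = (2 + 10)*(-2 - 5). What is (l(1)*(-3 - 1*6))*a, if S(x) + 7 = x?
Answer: 15876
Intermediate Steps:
S(x) = -7 + x
a = -84 (a = 12*(-7) = -84)
l(z) = 24 - 3*z (l(z) = -3*((-7 + z) - 1) = -3*(-8 + z) = 24 - 3*z)
(l(1)*(-3 - 1*6))*a = ((24 - 3*1)*(-3 - 1*6))*(-84) = ((24 - 3)*(-3 - 6))*(-84) = (21*(-9))*(-84) = -189*(-84) = 15876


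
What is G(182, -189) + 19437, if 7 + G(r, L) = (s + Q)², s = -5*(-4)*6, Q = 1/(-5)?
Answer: 844551/25 ≈ 33782.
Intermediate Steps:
Q = -⅕ (Q = 1*(-⅕) = -⅕ ≈ -0.20000)
s = 120 (s = 20*6 = 120)
G(r, L) = 358626/25 (G(r, L) = -7 + (120 - ⅕)² = -7 + (599/5)² = -7 + 358801/25 = 358626/25)
G(182, -189) + 19437 = 358626/25 + 19437 = 844551/25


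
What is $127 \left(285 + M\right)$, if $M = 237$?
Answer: $66294$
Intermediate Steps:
$127 \left(285 + M\right) = 127 \left(285 + 237\right) = 127 \cdot 522 = 66294$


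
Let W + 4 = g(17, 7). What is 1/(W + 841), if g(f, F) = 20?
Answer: 1/857 ≈ 0.0011669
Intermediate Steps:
W = 16 (W = -4 + 20 = 16)
1/(W + 841) = 1/(16 + 841) = 1/857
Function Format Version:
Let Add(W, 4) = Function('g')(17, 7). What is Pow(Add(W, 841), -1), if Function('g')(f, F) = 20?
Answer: Rational(1, 857) ≈ 0.0011669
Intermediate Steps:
W = 16 (W = Add(-4, 20) = 16)
Pow(Add(W, 841), -1) = Pow(Add(16, 841), -1) = Pow(857, -1) = Rational(1, 857)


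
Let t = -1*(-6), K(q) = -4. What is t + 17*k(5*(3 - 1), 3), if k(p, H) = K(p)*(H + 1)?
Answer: -266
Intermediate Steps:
k(p, H) = -4 - 4*H (k(p, H) = -4*(H + 1) = -4*(1 + H) = -4 - 4*H)
t = 6
t + 17*k(5*(3 - 1), 3) = 6 + 17*(-4 - 4*3) = 6 + 17*(-4 - 12) = 6 + 17*(-16) = 6 - 272 = -266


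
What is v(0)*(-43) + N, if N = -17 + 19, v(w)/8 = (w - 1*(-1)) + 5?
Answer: -2062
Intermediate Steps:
v(w) = 48 + 8*w (v(w) = 8*((w - 1*(-1)) + 5) = 8*((w + 1) + 5) = 8*((1 + w) + 5) = 8*(6 + w) = 48 + 8*w)
N = 2
v(0)*(-43) + N = (48 + 8*0)*(-43) + 2 = (48 + 0)*(-43) + 2 = 48*(-43) + 2 = -2064 + 2 = -2062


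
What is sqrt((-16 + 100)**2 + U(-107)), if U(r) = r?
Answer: sqrt(6949) ≈ 83.361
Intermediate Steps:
sqrt((-16 + 100)**2 + U(-107)) = sqrt((-16 + 100)**2 - 107) = sqrt(84**2 - 107) = sqrt(7056 - 107) = sqrt(6949)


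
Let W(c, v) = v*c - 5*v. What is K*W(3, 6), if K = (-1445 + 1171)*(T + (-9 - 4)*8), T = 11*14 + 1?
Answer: 167688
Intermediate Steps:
W(c, v) = -5*v + c*v (W(c, v) = c*v - 5*v = -5*v + c*v)
T = 155 (T = 154 + 1 = 155)
K = -13974 (K = (-1445 + 1171)*(155 + (-9 - 4)*8) = -274*(155 - 13*8) = -274*(155 - 104) = -274*51 = -13974)
K*W(3, 6) = -83844*(-5 + 3) = -83844*(-2) = -13974*(-12) = 167688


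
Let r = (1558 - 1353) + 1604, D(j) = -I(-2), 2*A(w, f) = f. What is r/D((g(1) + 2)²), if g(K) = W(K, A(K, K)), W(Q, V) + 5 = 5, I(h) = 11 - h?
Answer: -1809/13 ≈ -139.15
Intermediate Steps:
A(w, f) = f/2
W(Q, V) = 0 (W(Q, V) = -5 + 5 = 0)
g(K) = 0
D(j) = -13 (D(j) = -(11 - 1*(-2)) = -(11 + 2) = -1*13 = -13)
r = 1809 (r = 205 + 1604 = 1809)
r/D((g(1) + 2)²) = 1809/(-13) = 1809*(-1/13) = -1809/13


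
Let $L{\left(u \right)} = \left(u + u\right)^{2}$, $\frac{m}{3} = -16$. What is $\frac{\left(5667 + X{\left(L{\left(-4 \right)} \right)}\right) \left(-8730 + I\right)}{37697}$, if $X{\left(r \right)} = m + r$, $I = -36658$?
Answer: $- \frac{257940004}{37697} \approx -6842.5$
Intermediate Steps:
$m = -48$ ($m = 3 \left(-16\right) = -48$)
$L{\left(u \right)} = 4 u^{2}$ ($L{\left(u \right)} = \left(2 u\right)^{2} = 4 u^{2}$)
$X{\left(r \right)} = -48 + r$
$\frac{\left(5667 + X{\left(L{\left(-4 \right)} \right)}\right) \left(-8730 + I\right)}{37697} = \frac{\left(5667 - \left(48 - 4 \left(-4\right)^{2}\right)\right) \left(-8730 - 36658\right)}{37697} = \left(5667 + \left(-48 + 4 \cdot 16\right)\right) \left(-45388\right) \frac{1}{37697} = \left(5667 + \left(-48 + 64\right)\right) \left(-45388\right) \frac{1}{37697} = \left(5667 + 16\right) \left(-45388\right) \frac{1}{37697} = 5683 \left(-45388\right) \frac{1}{37697} = \left(-257940004\right) \frac{1}{37697} = - \frac{257940004}{37697}$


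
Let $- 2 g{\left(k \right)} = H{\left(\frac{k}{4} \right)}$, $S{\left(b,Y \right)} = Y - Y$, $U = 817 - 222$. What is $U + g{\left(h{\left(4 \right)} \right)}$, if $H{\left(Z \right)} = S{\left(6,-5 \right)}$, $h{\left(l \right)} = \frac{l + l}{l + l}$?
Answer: $595$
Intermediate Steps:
$U = 595$
$h{\left(l \right)} = 1$ ($h{\left(l \right)} = \frac{2 l}{2 l} = 2 l \frac{1}{2 l} = 1$)
$S{\left(b,Y \right)} = 0$
$H{\left(Z \right)} = 0$
$g{\left(k \right)} = 0$ ($g{\left(k \right)} = \left(- \frac{1}{2}\right) 0 = 0$)
$U + g{\left(h{\left(4 \right)} \right)} = 595 + 0 = 595$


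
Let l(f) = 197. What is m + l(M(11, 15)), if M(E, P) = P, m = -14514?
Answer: -14317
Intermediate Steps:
m + l(M(11, 15)) = -14514 + 197 = -14317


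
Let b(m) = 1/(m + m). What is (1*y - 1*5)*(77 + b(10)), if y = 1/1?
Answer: -1541/5 ≈ -308.20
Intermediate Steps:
y = 1
b(m) = 1/(2*m)
(1*y - 1*5)*(77 + b(10)) = (1*1 - 1*5)*(77 + (½)/10) = (1 - 5)*(77 + (½)*(⅒)) = -4*(77 + 1/20) = -4*1541/20 = -1541/5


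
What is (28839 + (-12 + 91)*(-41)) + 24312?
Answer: 49912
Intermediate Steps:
(28839 + (-12 + 91)*(-41)) + 24312 = (28839 + 79*(-41)) + 24312 = (28839 - 3239) + 24312 = 25600 + 24312 = 49912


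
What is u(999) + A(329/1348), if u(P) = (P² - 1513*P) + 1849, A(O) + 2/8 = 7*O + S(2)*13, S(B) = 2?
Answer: -344824831/674 ≈ -5.1161e+5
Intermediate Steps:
A(O) = 103/4 + 7*O (A(O) = -¼ + (7*O + 2*13) = -¼ + (7*O + 26) = -¼ + (26 + 7*O) = 103/4 + 7*O)
u(P) = 1849 + P² - 1513*P
u(999) + A(329/1348) = (1849 + 999² - 1513*999) + (103/4 + 7*(329/1348)) = (1849 + 998001 - 1511487) + (103/4 + 7*(329*(1/1348))) = -511637 + (103/4 + 7*(329/1348)) = -511637 + (103/4 + 2303/1348) = -511637 + 18507/674 = -344824831/674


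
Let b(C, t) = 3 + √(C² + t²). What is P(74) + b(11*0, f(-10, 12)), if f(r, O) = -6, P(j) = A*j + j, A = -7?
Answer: -435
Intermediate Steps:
P(j) = -6*j (P(j) = -7*j + j = -6*j)
P(74) + b(11*0, f(-10, 12)) = -6*74 + (3 + √((11*0)² + (-6)²)) = -444 + (3 + √(0² + 36)) = -444 + (3 + √(0 + 36)) = -444 + (3 + √36) = -444 + (3 + 6) = -444 + 9 = -435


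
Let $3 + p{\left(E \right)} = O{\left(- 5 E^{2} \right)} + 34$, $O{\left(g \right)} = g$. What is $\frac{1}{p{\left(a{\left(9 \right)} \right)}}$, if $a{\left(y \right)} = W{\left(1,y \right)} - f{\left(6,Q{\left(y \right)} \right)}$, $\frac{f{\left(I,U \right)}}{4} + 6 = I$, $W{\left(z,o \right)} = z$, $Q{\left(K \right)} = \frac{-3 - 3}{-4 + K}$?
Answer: $\frac{1}{26} \approx 0.038462$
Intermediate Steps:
$Q{\left(K \right)} = - \frac{6}{-4 + K}$
$f{\left(I,U \right)} = -24 + 4 I$
$a{\left(y \right)} = 1$ ($a{\left(y \right)} = 1 - \left(-24 + 4 \cdot 6\right) = 1 - \left(-24 + 24\right) = 1 - 0 = 1 + 0 = 1$)
$p{\left(E \right)} = 31 - 5 E^{2}$ ($p{\left(E \right)} = -3 - \left(-34 + 5 E^{2}\right) = 31 - 5 E^{2}$)
$\frac{1}{p{\left(a{\left(9 \right)} \right)}} = \frac{1}{31 - 5 \cdot 1^{2}} = \frac{1}{31 - 5} = \frac{1}{26}$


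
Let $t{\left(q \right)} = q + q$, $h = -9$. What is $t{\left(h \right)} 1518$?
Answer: $-27324$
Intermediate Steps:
$t{\left(q \right)} = 2 q$
$t{\left(h \right)} 1518 = 2 \left(-9\right) 1518 = \left(-18\right) 1518 = -27324$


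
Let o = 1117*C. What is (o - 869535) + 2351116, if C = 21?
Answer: 1505038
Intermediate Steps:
o = 23457 (o = 1117*21 = 23457)
(o - 869535) + 2351116 = (23457 - 869535) + 2351116 = -846078 + 2351116 = 1505038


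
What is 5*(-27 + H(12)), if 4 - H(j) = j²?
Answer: -835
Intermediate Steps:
H(j) = 4 - j²
5*(-27 + H(12)) = 5*(-27 + (4 - 1*12²)) = 5*(-27 + (4 - 1*144)) = 5*(-27 + (4 - 144)) = 5*(-27 - 140) = 5*(-167) = -835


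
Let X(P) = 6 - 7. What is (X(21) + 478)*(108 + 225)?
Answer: 158841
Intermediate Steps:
X(P) = -1
(X(21) + 478)*(108 + 225) = (-1 + 478)*(108 + 225) = 477*333 = 158841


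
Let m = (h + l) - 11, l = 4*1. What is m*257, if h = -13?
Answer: -5140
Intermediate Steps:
l = 4
m = -20 (m = (-13 + 4) - 11 = -9 - 11 = -20)
m*257 = -20*257 = -5140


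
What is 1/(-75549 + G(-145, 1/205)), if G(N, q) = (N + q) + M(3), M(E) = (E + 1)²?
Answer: -205/15513989 ≈ -1.3214e-5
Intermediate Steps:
M(E) = (1 + E)²
G(N, q) = 16 + N + q (G(N, q) = (N + q) + (1 + 3)² = (N + q) + 4² = (N + q) + 16 = 16 + N + q)
1/(-75549 + G(-145, 1/205)) = 1/(-75549 + (16 - 145 + 1/205)) = 1/(-75549 - 26444/205) = 1/(-15513989/205) = -205/15513989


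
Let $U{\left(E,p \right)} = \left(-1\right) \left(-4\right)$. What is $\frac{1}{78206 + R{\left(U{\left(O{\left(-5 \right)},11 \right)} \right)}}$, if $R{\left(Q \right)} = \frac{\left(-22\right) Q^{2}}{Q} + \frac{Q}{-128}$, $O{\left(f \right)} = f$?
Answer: $\frac{32}{2499775} \approx 1.2801 \cdot 10^{-5}$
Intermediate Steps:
$U{\left(E,p \right)} = 4$
$R{\left(Q \right)} = - \frac{2817 Q}{128}$ ($R{\left(Q \right)} = - 22 Q + Q \left(- \frac{1}{128}\right) = - 22 Q - \frac{Q}{128} = - \frac{2817 Q}{128}$)
$\frac{1}{78206 + R{\left(U{\left(O{\left(-5 \right)},11 \right)} \right)}} = \frac{1}{78206 - \frac{2817}{32}} = \frac{1}{\frac{2499775}{32}} = \frac{32}{2499775}$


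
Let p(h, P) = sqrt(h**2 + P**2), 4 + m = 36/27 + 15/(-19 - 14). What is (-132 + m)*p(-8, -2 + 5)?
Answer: -4459*sqrt(73)/33 ≈ -1154.5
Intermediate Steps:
m = -103/33 (m = -4 + (36/27 + 15/(-19 - 14)) = -4 + (36*(1/27) + 15/(-33)) = -4 + (4/3 + 15*(-1/33)) = -4 + (4/3 - 5/11) = -4 + 29/33 = -103/33 ≈ -3.1212)
p(h, P) = sqrt(P**2 + h**2)
(-132 + m)*p(-8, -2 + 5) = (-132 - 103/33)*sqrt((-2 + 5)**2 + (-8)**2) = -4459*sqrt(3**2 + 64)/33 = -4459*sqrt(9 + 64)/33 = -4459*sqrt(73)/33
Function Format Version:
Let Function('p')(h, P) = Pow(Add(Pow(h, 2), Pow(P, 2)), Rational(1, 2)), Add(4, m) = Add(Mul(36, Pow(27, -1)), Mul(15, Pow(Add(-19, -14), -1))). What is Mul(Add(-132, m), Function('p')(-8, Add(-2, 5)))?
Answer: Mul(Rational(-4459, 33), Pow(73, Rational(1, 2))) ≈ -1154.5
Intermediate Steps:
m = Rational(-103, 33) (m = Add(-4, Add(Mul(36, Pow(27, -1)), Mul(15, Pow(Add(-19, -14), -1)))) = Add(-4, Add(Mul(36, Rational(1, 27)), Mul(15, Pow(-33, -1)))) = Add(-4, Add(Rational(4, 3), Mul(15, Rational(-1, 33)))) = Add(-4, Add(Rational(4, 3), Rational(-5, 11))) = Add(-4, Rational(29, 33)) = Rational(-103, 33) ≈ -3.1212)
Function('p')(h, P) = Pow(Add(Pow(P, 2), Pow(h, 2)), Rational(1, 2))
Mul(Add(-132, m), Function('p')(-8, Add(-2, 5))) = Mul(Add(-132, Rational(-103, 33)), Pow(Add(Pow(Add(-2, 5), 2), Pow(-8, 2)), Rational(1, 2))) = Mul(Rational(-4459, 33), Pow(Add(Pow(3, 2), 64), Rational(1, 2))) = Mul(Rational(-4459, 33), Pow(Add(9, 64), Rational(1, 2))) = Mul(Rational(-4459, 33), Pow(73, Rational(1, 2)))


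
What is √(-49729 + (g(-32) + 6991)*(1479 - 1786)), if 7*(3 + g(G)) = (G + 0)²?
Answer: 3*I*√12195309/7 ≈ 1496.6*I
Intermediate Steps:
g(G) = -3 + G²/7 (g(G) = -3 + (G + 0)²/7 = -3 + G²/7)
√(-49729 + (g(-32) + 6991)*(1479 - 1786)) = √(-49729 + ((-3 + (⅐)*(-32)²) + 6991)*(1479 - 1786)) = √(-49729 + ((-3 + (⅐)*1024) + 6991)*(-307)) = √(-49729 + ((-3 + 1024/7) + 6991)*(-307)) = √(-49729 + (1003/7 + 6991)*(-307)) = √(-49729 + (49940/7)*(-307)) = √(-49729 - 15331580/7) = √(-15679683/7) = 3*I*√12195309/7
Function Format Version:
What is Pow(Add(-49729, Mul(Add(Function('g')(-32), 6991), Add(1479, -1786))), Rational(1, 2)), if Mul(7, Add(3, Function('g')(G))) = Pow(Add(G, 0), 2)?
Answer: Mul(Rational(3, 7), I, Pow(12195309, Rational(1, 2))) ≈ Mul(1496.6, I)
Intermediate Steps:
Function('g')(G) = Add(-3, Mul(Rational(1, 7), Pow(G, 2))) (Function('g')(G) = Add(-3, Mul(Rational(1, 7), Pow(Add(G, 0), 2))) = Add(-3, Mul(Rational(1, 7), Pow(G, 2))))
Pow(Add(-49729, Mul(Add(Function('g')(-32), 6991), Add(1479, -1786))), Rational(1, 2)) = Pow(Add(-49729, Mul(Add(Add(-3, Mul(Rational(1, 7), Pow(-32, 2))), 6991), Add(1479, -1786))), Rational(1, 2)) = Pow(Add(-49729, Mul(Add(Add(-3, Mul(Rational(1, 7), 1024)), 6991), -307)), Rational(1, 2)) = Pow(Add(-49729, Mul(Add(Add(-3, Rational(1024, 7)), 6991), -307)), Rational(1, 2)) = Pow(Add(-49729, Mul(Add(Rational(1003, 7), 6991), -307)), Rational(1, 2)) = Pow(Add(-49729, Mul(Rational(49940, 7), -307)), Rational(1, 2)) = Pow(Add(-49729, Rational(-15331580, 7)), Rational(1, 2)) = Pow(Rational(-15679683, 7), Rational(1, 2)) = Mul(Rational(3, 7), I, Pow(12195309, Rational(1, 2)))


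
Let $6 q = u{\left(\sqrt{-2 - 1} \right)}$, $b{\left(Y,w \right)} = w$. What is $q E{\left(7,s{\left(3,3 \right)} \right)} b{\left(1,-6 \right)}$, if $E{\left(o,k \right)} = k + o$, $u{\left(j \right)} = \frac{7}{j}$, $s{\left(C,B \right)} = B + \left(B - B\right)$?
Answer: $\frac{70 i \sqrt{3}}{3} \approx 40.415 i$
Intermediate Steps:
$s{\left(C,B \right)} = B$ ($s{\left(C,B \right)} = B + 0 = B$)
$q = - \frac{7 i \sqrt{3}}{18}$ ($q = \frac{7 \frac{1}{\sqrt{-2 - 1}}}{6} = \frac{7 \frac{1}{\sqrt{-3}}}{6} = \frac{7 \frac{1}{i \sqrt{3}}}{6} = \frac{7 \left(- \frac{i \sqrt{3}}{3}\right)}{6} = \frac{\left(- \frac{7}{3}\right) i \sqrt{3}}{6} = - \frac{7 i \sqrt{3}}{18} \approx - 0.67358 i$)
$q E{\left(7,s{\left(3,3 \right)} \right)} b{\left(1,-6 \right)} = - \frac{7 i \sqrt{3}}{18} \left(3 + 7\right) \left(-6\right) = - \frac{7 i \sqrt{3}}{18} \cdot 10 \left(-6\right) = - \frac{35 i \sqrt{3}}{9} \left(-6\right) = \frac{70 i \sqrt{3}}{3}$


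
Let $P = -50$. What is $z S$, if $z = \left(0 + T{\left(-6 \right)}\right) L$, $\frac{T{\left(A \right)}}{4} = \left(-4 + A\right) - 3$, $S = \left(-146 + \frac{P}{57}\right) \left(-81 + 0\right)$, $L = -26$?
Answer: $\frac{305611488}{19} \approx 1.6085 \cdot 10^{7}$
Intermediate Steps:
$S = \frac{226044}{19}$ ($S = \left(-146 - \frac{50}{57}\right) \left(-81 + 0\right) = \left(-146 - \frac{50}{57}\right) \left(-81\right) = \left(- \frac{8372}{57}\right) \left(-81\right) = \frac{226044}{19} \approx 11897.0$)
$T{\left(A \right)} = -28 + 4 A$ ($T{\left(A \right)} = 4 \left(\left(-4 + A\right) - 3\right) = 4 \left(-7 + A\right) = -28 + 4 A$)
$z = 1352$ ($z = \left(0 + \left(-28 + 4 \left(-6\right)\right)\right) \left(-26\right) = \left(0 - 52\right) \left(-26\right) = \left(-52\right) \left(-26\right) = 1352$)
$z S = 1352 \cdot \frac{226044}{19} = \frac{305611488}{19}$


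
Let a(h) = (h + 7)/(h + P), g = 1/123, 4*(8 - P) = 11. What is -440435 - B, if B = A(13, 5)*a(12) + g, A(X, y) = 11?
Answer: -415341638/943 ≈ -4.4045e+5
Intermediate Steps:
P = 21/4 (P = 8 - ¼*11 = 8 - 11/4 = 21/4 ≈ 5.2500)
g = 1/123 ≈ 0.0081301
a(h) = (7 + h)/(21/4 + h) (a(h) = (h + 7)/(h + 21/4) = (7 + h)/(21/4 + h))
B = 11433/943 (B = 11*(4*(7 + 12)/(21 + 4*12)) + 1/123 = 11*(4*19/(21 + 48)) + 1/123 = 11*(4*19/69) + 1/123 = 11*(4*(1/69)*19) + 1/123 = 11*(76/69) + 1/123 = 836/69 + 1/123 = 11433/943 ≈ 12.124)
-440435 - B = -440435 - 1*11433/943 = -440435 - 11433/943 = -415341638/943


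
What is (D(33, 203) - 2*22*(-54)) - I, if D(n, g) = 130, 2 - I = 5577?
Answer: 8081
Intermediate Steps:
I = -5575 (I = 2 - 1*5577 = 2 - 5577 = -5575)
(D(33, 203) - 2*22*(-54)) - I = (130 - 2*22*(-54)) - 1*(-5575) = (130 - 44*(-54)) + 5575 = (130 - 1*(-2376)) + 5575 = (130 + 2376) + 5575 = 2506 + 5575 = 8081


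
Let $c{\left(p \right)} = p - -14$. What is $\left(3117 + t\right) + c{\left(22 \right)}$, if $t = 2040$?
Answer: $5193$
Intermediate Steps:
$c{\left(p \right)} = 14 + p$ ($c{\left(p \right)} = p + 14 = 14 + p$)
$\left(3117 + t\right) + c{\left(22 \right)} = \left(3117 + 2040\right) + \left(14 + 22\right) = 5157 + 36 = 5193$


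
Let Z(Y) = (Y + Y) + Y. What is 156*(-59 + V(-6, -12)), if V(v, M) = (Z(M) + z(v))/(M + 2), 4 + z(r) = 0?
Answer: -8580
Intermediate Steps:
Z(Y) = 3*Y (Z(Y) = 2*Y + Y = 3*Y)
z(r) = -4 (z(r) = -4 + 0 = -4)
V(v, M) = (-4 + 3*M)/(2 + M) (V(v, M) = (3*M - 4)/(M + 2) = (-4 + 3*M)/(2 + M))
156*(-59 + V(-6, -12)) = 156*(-59 + (-4 + 3*(-12))/(2 - 12)) = 156*(-59 + (-4 - 36)/(-10)) = 156*(-59 - ⅒*(-40)) = 156*(-59 + 4) = 156*(-55) = -8580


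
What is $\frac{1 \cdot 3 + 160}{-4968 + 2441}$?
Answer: $- \frac{163}{2527} \approx -0.064503$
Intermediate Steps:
$\frac{1 \cdot 3 + 160}{-4968 + 2441} = \frac{3 + 160}{-2527} = 163 \left(- \frac{1}{2527}\right) = - \frac{163}{2527}$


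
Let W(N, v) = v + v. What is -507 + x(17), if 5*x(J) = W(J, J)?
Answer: -2501/5 ≈ -500.20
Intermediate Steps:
W(N, v) = 2*v
x(J) = 2*J/5 (x(J) = (2*J)/5 = 2*J/5)
-507 + x(17) = -507 + (⅖)*17 = -507 + 34/5 = -2501/5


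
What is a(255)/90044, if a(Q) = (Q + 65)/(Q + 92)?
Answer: 80/7811317 ≈ 1.0242e-5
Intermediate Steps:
a(Q) = (65 + Q)/(92 + Q)
a(255)/90044 = ((65 + 255)/(92 + 255))/90044 = (320/347)*(1/90044) = 80/7811317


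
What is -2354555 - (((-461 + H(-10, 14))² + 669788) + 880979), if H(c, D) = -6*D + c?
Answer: -4213347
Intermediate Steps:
H(c, D) = c - 6*D
-2354555 - (((-461 + H(-10, 14))² + 669788) + 880979) = -2354555 - (((-461 + (-10 - 6*14))² + 669788) + 880979) = -2354555 - (((-461 + (-10 - 84))² + 669788) + 880979) = -2354555 - (((-461 - 94)² + 669788) + 880979) = -2354555 - (((-555)² + 669788) + 880979) = -2354555 - ((308025 + 669788) + 880979) = -2354555 - (977813 + 880979) = -2354555 - 1*1858792 = -2354555 - 1858792 = -4213347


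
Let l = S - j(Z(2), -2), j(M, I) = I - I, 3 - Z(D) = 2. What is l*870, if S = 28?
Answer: 24360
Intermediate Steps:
Z(D) = 1 (Z(D) = 3 - 1*2 = 3 - 2 = 1)
j(M, I) = 0
l = 28 (l = 28 - 1*0 = 28 + 0 = 28)
l*870 = 28*870 = 24360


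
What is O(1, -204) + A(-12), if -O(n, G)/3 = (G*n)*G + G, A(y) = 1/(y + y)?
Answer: -2981665/24 ≈ -1.2424e+5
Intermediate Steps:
A(y) = 1/(2*y)
O(n, G) = -3*G - 3*n*G² (O(n, G) = -3*((G*n)*G + G) = -3*(n*G² + G) = -3*(G + n*G²) = -3*G - 3*n*G²)
O(1, -204) + A(-12) = -3*(-204)*(1 - 204*1) + (½)/(-12) = -3*(-204)*(1 - 204) + (½)*(-1/12) = -3*(-204)*(-203) - 1/24 = -124236 - 1/24 = -2981665/24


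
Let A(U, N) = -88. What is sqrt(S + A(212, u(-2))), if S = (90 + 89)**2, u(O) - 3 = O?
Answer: sqrt(31953) ≈ 178.75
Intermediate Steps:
u(O) = 3 + O
S = 32041 (S = 179**2 = 32041)
sqrt(S + A(212, u(-2))) = sqrt(32041 - 88) = sqrt(31953)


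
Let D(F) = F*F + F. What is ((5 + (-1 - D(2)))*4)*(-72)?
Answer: 576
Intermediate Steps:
D(F) = F + F² (D(F) = F² + F = F + F²)
((5 + (-1 - D(2)))*4)*(-72) = ((5 + (-1 - 2*(1 + 2)))*4)*(-72) = ((5 + (-1 - 2*3))*4)*(-72) = ((5 + (-1 - 1*6))*4)*(-72) = ((5 + (-1 - 6))*4)*(-72) = ((5 - 7)*4)*(-72) = -2*4*(-72) = -8*(-72) = 576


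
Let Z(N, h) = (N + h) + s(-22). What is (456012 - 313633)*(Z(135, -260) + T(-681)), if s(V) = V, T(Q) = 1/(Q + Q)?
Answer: -28506411485/1362 ≈ -2.0930e+7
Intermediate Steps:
T(Q) = 1/(2*Q)
Z(N, h) = -22 + N + h (Z(N, h) = (N + h) - 22 = -22 + N + h)
(456012 - 313633)*(Z(135, -260) + T(-681)) = (456012 - 313633)*((-22 + 135 - 260) + (½)/(-681)) = 142379*(-147 + (½)*(-1/681)) = 142379*(-147 - 1/1362) = 142379*(-200215/1362) = -28506411485/1362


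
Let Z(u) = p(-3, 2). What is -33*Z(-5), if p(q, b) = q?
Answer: 99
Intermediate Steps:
Z(u) = -3
-33*Z(-5) = -33*(-3) = 99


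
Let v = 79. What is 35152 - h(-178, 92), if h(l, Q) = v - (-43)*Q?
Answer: 31117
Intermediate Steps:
h(l, Q) = 79 + 43*Q (h(l, Q) = 79 - (-43)*Q = 79 + 43*Q)
35152 - h(-178, 92) = 35152 - (79 + 43*92) = 35152 - (79 + 3956) = 35152 - 1*4035 = 35152 - 4035 = 31117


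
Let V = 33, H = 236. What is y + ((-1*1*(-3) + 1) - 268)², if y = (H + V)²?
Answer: 142057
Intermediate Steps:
y = 72361 (y = (236 + 33)² = 269² = 72361)
y + ((-1*1*(-3) + 1) - 268)² = 72361 + ((-1*1*(-3) + 1) - 268)² = 72361 + ((-1*(-3) + 1) - 268)² = 72361 + ((3 + 1) - 268)² = 72361 + (4 - 268)² = 72361 + (-264)² = 72361 + 69696 = 142057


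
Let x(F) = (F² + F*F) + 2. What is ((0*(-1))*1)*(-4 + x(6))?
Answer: 0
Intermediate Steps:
x(F) = 2 + 2*F² (x(F) = (F² + F²) + 2 = 2*F² + 2 = 2 + 2*F²)
((0*(-1))*1)*(-4 + x(6)) = ((0*(-1))*1)*(-4 + (2 + 2*6²)) = (0*1)*(-4 + (2 + 2*36)) = 0*(-4 + (2 + 72)) = 0*(-4 + 74) = 0*70 = 0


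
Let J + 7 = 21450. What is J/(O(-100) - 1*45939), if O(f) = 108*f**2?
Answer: 523/25221 ≈ 0.020737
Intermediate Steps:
J = 21443 (J = -7 + 21450 = 21443)
J/(O(-100) - 1*45939) = 21443/(108*(-100)**2 - 1*45939) = 21443/(108*10000 - 45939) = 21443/(1080000 - 45939) = 21443/1034061 = 21443*(1/1034061) = 523/25221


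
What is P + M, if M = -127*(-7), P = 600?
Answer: 1489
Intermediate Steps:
M = 889
P + M = 600 + 889 = 1489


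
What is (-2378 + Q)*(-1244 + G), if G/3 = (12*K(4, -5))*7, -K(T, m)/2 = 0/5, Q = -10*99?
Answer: 4189792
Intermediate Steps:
Q = -990
K(T, m) = 0 (K(T, m) = -0/5 = -2*0 = 0)
G = 0 (G = 3*((12*0)*7) = 3*(0*7) = 3*0 = 0)
(-2378 + Q)*(-1244 + G) = (-2378 - 990)*(-1244 + 0) = -3368*(-1244) = 4189792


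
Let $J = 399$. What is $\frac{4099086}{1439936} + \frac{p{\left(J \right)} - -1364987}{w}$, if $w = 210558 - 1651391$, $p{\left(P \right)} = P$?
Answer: $\frac{1970014961671}{1037353653344} \approx 1.8991$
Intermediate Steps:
$w = -1440833$ ($w = 210558 - 1651391 = -1440833$)
$\frac{4099086}{1439936} + \frac{p{\left(J \right)} - -1364987}{w} = \frac{4099086}{1439936} + \frac{399 - -1364987}{-1440833} = 4099086 \cdot \frac{1}{1439936} + \left(399 + 1364987\right) \left(- \frac{1}{1440833}\right) = \frac{2049543}{719968} + 1365386 \left(- \frac{1}{1440833}\right) = \frac{2049543}{719968} - \frac{1365386}{1440833} = \frac{1970014961671}{1037353653344}$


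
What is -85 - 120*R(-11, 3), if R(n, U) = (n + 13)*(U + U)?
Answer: -1525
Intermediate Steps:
R(n, U) = 2*U*(13 + n) (R(n, U) = (13 + n)*(2*U) = 2*U*(13 + n))
-85 - 120*R(-11, 3) = -85 - 240*3*(13 - 11) = -85 - 240*3*2 = -85 - 120*12 = -85 - 1440 = -1525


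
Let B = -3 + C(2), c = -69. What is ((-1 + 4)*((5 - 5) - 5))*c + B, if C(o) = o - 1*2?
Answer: 1032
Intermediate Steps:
C(o) = -2 + o (C(o) = o - 2 = -2 + o)
B = -3 (B = -3 + (-2 + 2) = -3 + 0 = -3)
((-1 + 4)*((5 - 5) - 5))*c + B = ((-1 + 4)*((5 - 5) - 5))*(-69) - 3 = (3*(0 - 5))*(-69) - 3 = (3*(-5))*(-69) - 3 = -15*(-69) - 3 = 1035 - 3 = 1032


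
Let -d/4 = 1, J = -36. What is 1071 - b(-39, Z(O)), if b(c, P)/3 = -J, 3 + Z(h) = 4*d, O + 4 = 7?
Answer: 963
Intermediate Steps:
d = -4 (d = -4*1 = -4)
O = 3 (O = -4 + 7 = 3)
Z(h) = -19 (Z(h) = -3 + 4*(-4) = -3 - 16 = -19)
b(c, P) = 108 (b(c, P) = 3*(-1*(-36)) = 3*36 = 108)
1071 - b(-39, Z(O)) = 1071 - 1*108 = 1071 - 108 = 963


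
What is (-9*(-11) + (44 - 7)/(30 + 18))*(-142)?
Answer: -340019/24 ≈ -14167.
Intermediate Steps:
(-9*(-11) + (44 - 7)/(30 + 18))*(-142) = (99 + 37/48)*(-142) = (4789/48)*(-142) = -340019/24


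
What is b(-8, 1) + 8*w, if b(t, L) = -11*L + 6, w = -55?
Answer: -445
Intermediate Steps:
b(t, L) = 6 - 11*L
b(-8, 1) + 8*w = (6 - 11*1) + 8*(-55) = (6 - 11) - 440 = -5 - 440 = -445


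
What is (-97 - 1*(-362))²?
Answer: 70225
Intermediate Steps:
(-97 - 1*(-362))² = (-97 + 362)² = 265² = 70225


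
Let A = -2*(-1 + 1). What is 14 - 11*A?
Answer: 14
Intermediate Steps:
A = 0 (A = -2*0 = 0)
14 - 11*A = 14 - 11*0 = 14 + 0 = 14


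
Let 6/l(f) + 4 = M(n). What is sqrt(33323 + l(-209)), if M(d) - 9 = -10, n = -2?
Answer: sqrt(833045)/5 ≈ 182.54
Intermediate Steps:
M(d) = -1 (M(d) = 9 - 10 = -1)
l(f) = -6/5 (l(f) = 6/(-4 - 1) = 6/(-5) = 6*(-1/5) = -6/5)
sqrt(33323 + l(-209)) = sqrt(33323 - 6/5) = sqrt(166609/5) = sqrt(833045)/5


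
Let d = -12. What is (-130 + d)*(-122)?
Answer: 17324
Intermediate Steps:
(-130 + d)*(-122) = (-130 - 12)*(-122) = -142*(-122) = 17324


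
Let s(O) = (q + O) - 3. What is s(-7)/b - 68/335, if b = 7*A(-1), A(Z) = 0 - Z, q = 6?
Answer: -1816/2345 ≈ -0.77441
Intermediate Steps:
A(Z) = -Z
b = 7 (b = 7*(-1*(-1)) = 7*1 = 7)
s(O) = 3 + O (s(O) = (6 + O) - 3 = 3 + O)
s(-7)/b - 68/335 = (3 - 7)/7 - 68/335 = -4*⅐ - 68*1/335 = -4/7 - 68/335 = -1816/2345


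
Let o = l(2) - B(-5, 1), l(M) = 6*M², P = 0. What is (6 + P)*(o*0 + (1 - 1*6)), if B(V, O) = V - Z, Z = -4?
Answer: -30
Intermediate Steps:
B(V, O) = 4 + V (B(V, O) = V - 1*(-4) = V + 4 = 4 + V)
o = 25 (o = 6*2² - (4 - 5) = 6*4 - 1*(-1) = 24 + 1 = 25)
(6 + P)*(o*0 + (1 - 1*6)) = (6 + 0)*(25*0 + (1 - 1*6)) = 6*(0 + (1 - 6)) = 6*(0 - 5) = 6*(-5) = -30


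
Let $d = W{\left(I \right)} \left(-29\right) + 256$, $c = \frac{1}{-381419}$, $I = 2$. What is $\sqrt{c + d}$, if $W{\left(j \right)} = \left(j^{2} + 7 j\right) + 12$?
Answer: $\frac{i \sqrt{89324998867873}}{381419} \approx 24.779 i$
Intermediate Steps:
$c = - \frac{1}{381419} \approx -2.6218 \cdot 10^{-6}$
$W{\left(j \right)} = 12 + j^{2} + 7 j$
$d = -614$ ($d = \left(12 + 2^{2} + 7 \cdot 2\right) \left(-29\right) + 256 = \left(12 + 4 + 14\right) \left(-29\right) + 256 = 30 \left(-29\right) + 256 = -870 + 256 = -614$)
$\sqrt{c + d} = \sqrt{- \frac{1}{381419} - 614} = \sqrt{- \frac{234191267}{381419}} = \frac{i \sqrt{89324998867873}}{381419}$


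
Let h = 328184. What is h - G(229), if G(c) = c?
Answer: 327955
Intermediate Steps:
h - G(229) = 328184 - 1*229 = 328184 - 229 = 327955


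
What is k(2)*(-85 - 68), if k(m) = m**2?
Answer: -612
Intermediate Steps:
k(2)*(-85 - 68) = 2**2*(-85 - 68) = 4*(-153) = -612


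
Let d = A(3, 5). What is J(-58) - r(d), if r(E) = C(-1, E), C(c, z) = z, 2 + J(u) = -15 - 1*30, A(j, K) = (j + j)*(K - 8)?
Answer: -29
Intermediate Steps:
A(j, K) = 2*j*(-8 + K) (A(j, K) = (2*j)*(-8 + K) = 2*j*(-8 + K))
J(u) = -47 (J(u) = -2 + (-15 - 1*30) = -2 + (-15 - 30) = -2 - 45 = -47)
d = -18 (d = 2*3*(-8 + 5) = 2*3*(-3) = -18)
r(E) = E
J(-58) - r(d) = -47 - 1*(-18) = -47 + 18 = -29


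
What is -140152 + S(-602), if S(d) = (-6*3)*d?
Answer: -129316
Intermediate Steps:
S(d) = -18*d
-140152 + S(-602) = -140152 - 18*(-602) = -140152 + 10836 = -129316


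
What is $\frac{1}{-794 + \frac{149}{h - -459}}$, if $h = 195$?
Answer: $- \frac{654}{519127} \approx -0.0012598$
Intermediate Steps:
$\frac{1}{-794 + \frac{149}{h - -459}} = \frac{1}{-794 + \frac{149}{195 - -459}} = \frac{1}{-794 + \frac{149}{195 + 459}} = \frac{1}{-794 + \frac{149}{654}} = \frac{1}{- \frac{519127}{654}} = - \frac{654}{519127}$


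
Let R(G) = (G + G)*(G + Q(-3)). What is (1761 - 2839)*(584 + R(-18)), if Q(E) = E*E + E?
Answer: -1095248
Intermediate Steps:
Q(E) = E + E**2 (Q(E) = E**2 + E = E + E**2)
R(G) = 2*G*(6 + G) (R(G) = (G + G)*(G - 3*(1 - 3)) = (2*G)*(G - 3*(-2)) = (2*G)*(G + 6) = (2*G)*(6 + G) = 2*G*(6 + G))
(1761 - 2839)*(584 + R(-18)) = (1761 - 2839)*(584 + 2*(-18)*(6 - 18)) = -1078*(584 + 2*(-18)*(-12)) = -1078*(584 + 432) = -1078*1016 = -1095248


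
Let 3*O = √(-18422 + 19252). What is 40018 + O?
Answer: 40018 + √830/3 ≈ 40028.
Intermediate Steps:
O = √830/3 (O = √(-18422 + 19252)/3 = √830/3 ≈ 9.6032)
40018 + O = 40018 + √830/3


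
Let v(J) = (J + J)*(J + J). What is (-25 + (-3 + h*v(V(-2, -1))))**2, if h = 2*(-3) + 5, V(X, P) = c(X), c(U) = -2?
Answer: 1936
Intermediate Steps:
V(X, P) = -2
h = -1 (h = -6 + 5 = -1)
v(J) = 4*J**2 (v(J) = (2*J)*(2*J) = 4*J**2)
(-25 + (-3 + h*v(V(-2, -1))))**2 = (-25 + (-3 - 4*(-2)**2))**2 = (-25 + (-3 - 4*4))**2 = (-25 + (-3 - 1*16))**2 = (-25 + (-3 - 16))**2 = (-25 - 19)**2 = (-44)**2 = 1936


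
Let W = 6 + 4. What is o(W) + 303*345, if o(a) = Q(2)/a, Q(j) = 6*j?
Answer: 522681/5 ≈ 1.0454e+5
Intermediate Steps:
W = 10
o(a) = 12/a (o(a) = (6*2)/a = 12/a)
o(W) + 303*345 = 12/10 + 303*345 = 12*(1/10) + 104535 = 6/5 + 104535 = 522681/5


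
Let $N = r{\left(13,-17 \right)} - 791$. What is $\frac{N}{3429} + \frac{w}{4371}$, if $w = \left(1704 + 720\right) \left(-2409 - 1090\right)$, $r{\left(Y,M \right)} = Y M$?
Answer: $- \frac{9695915852}{4996053} \approx -1940.7$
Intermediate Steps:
$r{\left(Y,M \right)} = M Y$
$w = -8481576$ ($w = 2424 \left(-3499\right) = -8481576$)
$N = -1012$ ($N = \left(-17\right) 13 - 791 = -221 - 791 = -1012$)
$\frac{N}{3429} + \frac{w}{4371} = - \frac{1012}{3429} - \frac{8481576}{4371} = \left(-1012\right) \frac{1}{3429} - \frac{2827192}{1457} = - \frac{1012}{3429} - \frac{2827192}{1457} = - \frac{9695915852}{4996053}$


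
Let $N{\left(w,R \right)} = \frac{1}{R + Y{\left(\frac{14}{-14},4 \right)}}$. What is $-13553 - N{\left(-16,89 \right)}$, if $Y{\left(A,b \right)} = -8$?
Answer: $- \frac{1097794}{81} \approx -13553.0$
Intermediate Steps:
$N{\left(w,R \right)} = \frac{1}{-8 + R}$ ($N{\left(w,R \right)} = \frac{1}{R - 8} = \frac{1}{-8 + R}$)
$-13553 - N{\left(-16,89 \right)} = -13553 - \frac{1}{-8 + 89} = -13553 - \frac{1}{81} = - \frac{1097794}{81}$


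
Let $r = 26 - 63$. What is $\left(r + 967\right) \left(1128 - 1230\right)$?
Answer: $-94860$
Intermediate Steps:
$r = -37$ ($r = 26 - 63 = -37$)
$\left(r + 967\right) \left(1128 - 1230\right) = \left(-37 + 967\right) \left(1128 - 1230\right) = 930 \left(-102\right) = -94860$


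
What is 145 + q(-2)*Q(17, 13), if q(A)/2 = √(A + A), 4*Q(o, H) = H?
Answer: 145 + 13*I ≈ 145.0 + 13.0*I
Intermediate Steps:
Q(o, H) = H/4
q(A) = 2*√2*√A (q(A) = 2*√(A + A) = 2*√(2*A) = 2*(√2*√A) = 2*√2*√A)
145 + q(-2)*Q(17, 13) = 145 + (2*√2*√(-2))*((¼)*13) = 145 + (2*√2*(I*√2))*(13/4) = 145 + (4*I)*(13/4) = 145 + 13*I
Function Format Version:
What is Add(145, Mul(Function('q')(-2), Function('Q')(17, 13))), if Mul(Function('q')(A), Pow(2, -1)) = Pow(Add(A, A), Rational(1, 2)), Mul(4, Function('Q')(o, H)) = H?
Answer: Add(145, Mul(13, I)) ≈ Add(145.00, Mul(13.000, I))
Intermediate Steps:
Function('Q')(o, H) = Mul(Rational(1, 4), H)
Function('q')(A) = Mul(2, Pow(2, Rational(1, 2)), Pow(A, Rational(1, 2))) (Function('q')(A) = Mul(2, Pow(Add(A, A), Rational(1, 2))) = Mul(2, Pow(Mul(2, A), Rational(1, 2))) = Mul(2, Mul(Pow(2, Rational(1, 2)), Pow(A, Rational(1, 2)))) = Mul(2, Pow(2, Rational(1, 2)), Pow(A, Rational(1, 2))))
Add(145, Mul(Function('q')(-2), Function('Q')(17, 13))) = Add(145, Mul(Mul(2, Pow(2, Rational(1, 2)), Pow(-2, Rational(1, 2))), Mul(Rational(1, 4), 13))) = Add(145, Mul(Mul(2, Pow(2, Rational(1, 2)), Mul(I, Pow(2, Rational(1, 2)))), Rational(13, 4))) = Add(145, Mul(Mul(4, I), Rational(13, 4))) = Add(145, Mul(13, I))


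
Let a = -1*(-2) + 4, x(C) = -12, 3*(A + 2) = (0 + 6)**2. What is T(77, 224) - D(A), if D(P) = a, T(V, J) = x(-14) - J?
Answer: -242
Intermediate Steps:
A = 10 (A = -2 + (0 + 6)**2/3 = -2 + (1/3)*6**2 = -2 + (1/3)*36 = -2 + 12 = 10)
T(V, J) = -12 - J
a = 6 (a = 2 + 4 = 6)
D(P) = 6
T(77, 224) - D(A) = (-12 - 1*224) - 1*6 = (-12 - 224) - 6 = -236 - 6 = -242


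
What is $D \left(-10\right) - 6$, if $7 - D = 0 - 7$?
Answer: $-146$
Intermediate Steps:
$D = 14$ ($D = 7 - \left(0 - 7\right) = 7 - -7 = 7 + 7 = 14$)
$D \left(-10\right) - 6 = 14 \left(-10\right) - 6 = -140 - 6 = -146$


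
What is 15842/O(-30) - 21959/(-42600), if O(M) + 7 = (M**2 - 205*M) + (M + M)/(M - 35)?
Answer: 10784107189/3900924600 ≈ 2.7645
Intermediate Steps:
O(M) = -7 + M**2 - 205*M + 2*M/(-35 + M) (O(M) = -7 + ((M**2 - 205*M) + (M + M)/(M - 35)) = -7 + ((M**2 - 205*M) + (2*M)/(-35 + M)) = -7 + ((M**2 - 205*M) + 2*M/(-35 + M)) = -7 + (M**2 - 205*M + 2*M/(-35 + M)) = -7 + M**2 - 205*M + 2*M/(-35 + M))
15842/O(-30) - 21959/(-42600) = 15842/(((245 + (-30)**3 - 240*(-30)**2 + 7170*(-30))/(-35 - 30))) - 21959/(-42600) = 15842/(((245 - 27000 - 240*900 - 215100)/(-65))) - 21959*(-1/42600) = 15842/((-(245 - 27000 - 216000 - 215100)/65)) + 21959/42600 = 15842/((-1/65*(-457855))) + 21959/42600 = 15842/(91571/13) + 21959/42600 = 15842*(13/91571) + 21959/42600 = 205946/91571 + 21959/42600 = 10784107189/3900924600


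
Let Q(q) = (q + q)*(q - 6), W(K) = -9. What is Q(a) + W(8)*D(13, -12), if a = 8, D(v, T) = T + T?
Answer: 248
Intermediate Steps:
D(v, T) = 2*T
Q(q) = 2*q*(-6 + q) (Q(q) = (2*q)*(-6 + q) = 2*q*(-6 + q))
Q(a) + W(8)*D(13, -12) = 2*8*(-6 + 8) - 18*(-12) = 2*8*2 - 9*(-24) = 32 + 216 = 248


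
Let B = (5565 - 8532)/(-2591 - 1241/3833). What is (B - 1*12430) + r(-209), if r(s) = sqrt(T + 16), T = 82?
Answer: -41150049803/3310848 + 7*sqrt(2) ≈ -12419.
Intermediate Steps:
B = 3790837/3310848 (B = -2967/(-2591 - 1241*1/3833) = -2967/(-2591 - 1241/3833) = -2967/(-9932544/3833) = -2967*(-3833/9932544) = 3790837/3310848 ≈ 1.1450)
r(s) = 7*sqrt(2) (r(s) = sqrt(82 + 16) = sqrt(98) = 7*sqrt(2))
(B - 1*12430) + r(-209) = (3790837/3310848 - 1*12430) + 7*sqrt(2) = (3790837/3310848 - 12430) + 7*sqrt(2) = -41150049803/3310848 + 7*sqrt(2)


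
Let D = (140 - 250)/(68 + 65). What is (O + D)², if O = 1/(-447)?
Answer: 2430785809/3534421401 ≈ 0.68775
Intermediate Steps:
D = -110/133 ≈ -0.82707
O = -1/447 ≈ -0.0022371
(O + D)² = (-1/447 - 110/133)² = (-49303/59451)² = 2430785809/3534421401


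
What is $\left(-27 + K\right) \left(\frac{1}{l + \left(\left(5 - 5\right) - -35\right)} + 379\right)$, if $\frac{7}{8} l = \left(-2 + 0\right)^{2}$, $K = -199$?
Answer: $- \frac{23727740}{277} \approx -85660.0$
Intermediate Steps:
$l = \frac{32}{7}$ ($l = \frac{8 \left(-2 + 0\right)^{2}}{7} = \frac{8 \left(-2\right)^{2}}{7} = \frac{8}{7} \cdot 4 = \frac{32}{7} \approx 4.5714$)
$\left(-27 + K\right) \left(\frac{1}{l + \left(\left(5 - 5\right) - -35\right)} + 379\right) = \left(-27 - 199\right) \left(\frac{1}{\frac{32}{7} + \left(\left(5 - 5\right) - -35\right)} + 379\right) = - 226 \left(\frac{1}{\frac{32}{7} + \left(\left(5 - 5\right) + 35\right)} + 379\right) = - 226 \left(\frac{1}{\frac{32}{7} + \left(0 + 35\right)} + 379\right) = - 226 \left(\frac{1}{\frac{32}{7} + 35} + 379\right) = - 226 \left(\frac{1}{\frac{277}{7}} + 379\right) = - 226 \left(\frac{7}{277} + 379\right) = \left(-226\right) \frac{104990}{277} = - \frac{23727740}{277}$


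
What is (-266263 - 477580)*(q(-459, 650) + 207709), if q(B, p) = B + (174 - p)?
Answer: -153807392482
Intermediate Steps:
q(B, p) = 174 + B - p
(-266263 - 477580)*(q(-459, 650) + 207709) = (-266263 - 477580)*((174 - 459 - 1*650) + 207709) = -743843*((174 - 459 - 650) + 207709) = -743843*(-935 + 207709) = -743843*206774 = -153807392482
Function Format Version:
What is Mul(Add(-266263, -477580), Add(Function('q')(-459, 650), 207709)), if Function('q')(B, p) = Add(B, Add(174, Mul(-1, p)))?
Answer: -153807392482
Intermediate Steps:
Function('q')(B, p) = Add(174, B, Mul(-1, p))
Mul(Add(-266263, -477580), Add(Function('q')(-459, 650), 207709)) = Mul(Add(-266263, -477580), Add(Add(174, -459, Mul(-1, 650)), 207709)) = Mul(-743843, Add(Add(174, -459, -650), 207709)) = Mul(-743843, Add(-935, 207709)) = Mul(-743843, 206774) = -153807392482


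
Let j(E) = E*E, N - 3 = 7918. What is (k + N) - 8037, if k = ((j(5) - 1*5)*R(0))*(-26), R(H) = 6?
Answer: -3236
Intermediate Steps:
N = 7921 (N = 3 + 7918 = 7921)
j(E) = E²
k = -3120 (k = ((5² - 1*5)*6)*(-26) = ((25 - 5)*6)*(-26) = (20*6)*(-26) = 120*(-26) = -3120)
(k + N) - 8037 = (-3120 + 7921) - 8037 = 4801 - 8037 = -3236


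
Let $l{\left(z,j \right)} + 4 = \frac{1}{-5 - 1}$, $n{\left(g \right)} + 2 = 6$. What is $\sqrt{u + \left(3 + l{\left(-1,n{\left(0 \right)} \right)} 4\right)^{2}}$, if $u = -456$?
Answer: $\frac{i \sqrt{2423}}{3} \approx 16.408 i$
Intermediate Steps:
$n{\left(g \right)} = 4$ ($n{\left(g \right)} = -2 + 6 = 4$)
$l{\left(z,j \right)} = - \frac{25}{6}$ ($l{\left(z,j \right)} = -4 + \frac{1}{-5 - 1} = -4 + \frac{1}{-6} = -4 - \frac{1}{6} = - \frac{25}{6}$)
$\sqrt{u + \left(3 + l{\left(-1,n{\left(0 \right)} \right)} 4\right)^{2}} = \sqrt{-456 + \left(3 - \frac{50}{3}\right)^{2}} = \sqrt{-456 + \left(- \frac{41}{3}\right)^{2}} = \sqrt{-456 + \frac{1681}{9}} = \sqrt{- \frac{2423}{9}} = \frac{i \sqrt{2423}}{3}$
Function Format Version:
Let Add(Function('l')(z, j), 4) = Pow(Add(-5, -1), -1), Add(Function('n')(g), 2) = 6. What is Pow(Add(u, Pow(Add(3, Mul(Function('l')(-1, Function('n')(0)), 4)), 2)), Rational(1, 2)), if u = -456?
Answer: Mul(Rational(1, 3), I, Pow(2423, Rational(1, 2))) ≈ Mul(16.408, I)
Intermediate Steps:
Function('n')(g) = 4 (Function('n')(g) = Add(-2, 6) = 4)
Function('l')(z, j) = Rational(-25, 6) (Function('l')(z, j) = Add(-4, Pow(Add(-5, -1), -1)) = Add(-4, Pow(-6, -1)) = Add(-4, Rational(-1, 6)) = Rational(-25, 6))
Pow(Add(u, Pow(Add(3, Mul(Function('l')(-1, Function('n')(0)), 4)), 2)), Rational(1, 2)) = Pow(Add(-456, Pow(Add(3, Mul(Rational(-25, 6), 4)), 2)), Rational(1, 2)) = Pow(Add(-456, Pow(Add(3, Rational(-50, 3)), 2)), Rational(1, 2)) = Pow(Add(-456, Pow(Rational(-41, 3), 2)), Rational(1, 2)) = Pow(Add(-456, Rational(1681, 9)), Rational(1, 2)) = Pow(Rational(-2423, 9), Rational(1, 2)) = Mul(Rational(1, 3), I, Pow(2423, Rational(1, 2)))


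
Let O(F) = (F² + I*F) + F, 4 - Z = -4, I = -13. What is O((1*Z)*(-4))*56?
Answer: 78848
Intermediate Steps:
Z = 8 (Z = 4 - 1*(-4) = 4 + 4 = 8)
O(F) = F² - 12*F (O(F) = (F² - 13*F) + F = F² - 12*F)
O((1*Z)*(-4))*56 = (((1*8)*(-4))*(-12 + (1*8)*(-4)))*56 = ((8*(-4))*(-12 + 8*(-4)))*56 = -32*(-12 - 32)*56 = -32*(-44)*56 = 1408*56 = 78848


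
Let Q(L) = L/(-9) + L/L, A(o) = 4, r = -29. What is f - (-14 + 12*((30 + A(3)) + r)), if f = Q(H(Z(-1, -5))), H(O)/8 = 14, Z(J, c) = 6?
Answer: -517/9 ≈ -57.444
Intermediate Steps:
H(O) = 112 (H(O) = 8*14 = 112)
Q(L) = 1 - L/9 (Q(L) = L*(-⅑) + 1 = -L/9 + 1 = 1 - L/9)
f = -103/9 (f = 1 - ⅑*112 = 1 - 112/9 = -103/9 ≈ -11.444)
f - (-14 + 12*((30 + A(3)) + r)) = -103/9 - (-14 + 12*((30 + 4) - 29)) = -103/9 - (-14 + 12*(34 - 29)) = -103/9 - (-14 + 12*5) = -103/9 - (-14 + 60) = -103/9 - 1*46 = -103/9 - 46 = -517/9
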